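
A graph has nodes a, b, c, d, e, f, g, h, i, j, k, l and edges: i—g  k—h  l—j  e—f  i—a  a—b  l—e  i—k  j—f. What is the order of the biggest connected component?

c is isolated — a component by itself.
d is isolated — a component by itself.
Starting from e we can reach e, f, j, l. That is one component of size 4.
Starting from a we can reach a, b, g, h, i, k. That is one component of size 6.
The largest has 6 vertices.

6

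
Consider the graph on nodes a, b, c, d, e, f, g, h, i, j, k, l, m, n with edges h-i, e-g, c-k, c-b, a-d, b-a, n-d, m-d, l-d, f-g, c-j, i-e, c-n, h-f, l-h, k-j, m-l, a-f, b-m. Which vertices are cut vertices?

Removing c increases the component count from 1 to 2, so c is a cut vertex.
By contrast removing a leaves 1 component; it is not a cut vertex. No other vertex is a cut vertex either.

c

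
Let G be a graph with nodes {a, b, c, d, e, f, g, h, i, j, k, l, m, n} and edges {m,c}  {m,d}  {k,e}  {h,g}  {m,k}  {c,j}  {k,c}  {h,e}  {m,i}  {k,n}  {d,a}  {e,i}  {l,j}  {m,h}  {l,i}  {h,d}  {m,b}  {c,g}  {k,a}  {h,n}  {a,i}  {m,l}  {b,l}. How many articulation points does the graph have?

0

Removing l, for instance, still leaves 2 components. No single vertex removal increases the component count — the graph has no articulation points.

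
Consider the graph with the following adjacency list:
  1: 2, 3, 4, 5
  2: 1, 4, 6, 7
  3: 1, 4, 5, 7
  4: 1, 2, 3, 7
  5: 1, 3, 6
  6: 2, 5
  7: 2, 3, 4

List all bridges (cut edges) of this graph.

none

The edges on the cycle 4-3-1-5-6-2-4 are not bridges since each lies on that cycle.
Every edge lies on some cycle, so there are no bridges.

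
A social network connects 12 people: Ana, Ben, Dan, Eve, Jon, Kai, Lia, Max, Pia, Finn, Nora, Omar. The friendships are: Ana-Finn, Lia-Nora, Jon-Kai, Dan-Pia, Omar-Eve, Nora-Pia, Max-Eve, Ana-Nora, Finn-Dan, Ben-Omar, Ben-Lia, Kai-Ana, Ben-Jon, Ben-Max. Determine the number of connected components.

1

Starting from Ana we can reach Ana, Ben, Dan, Eve, Jon, Kai, Lia, Max, Pia, Finn, Nora, Omar. That is one component of size 12.
Total: 1 component.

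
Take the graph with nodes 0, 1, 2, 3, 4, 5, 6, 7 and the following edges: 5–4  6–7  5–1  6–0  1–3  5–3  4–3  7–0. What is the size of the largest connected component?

4

2 is isolated — a component by itself.
Starting from 0 we can reach 0, 6, 7. That is one component of size 3.
Starting from 1 we can reach 1, 3, 4, 5. That is one component of size 4.
The largest has 4 vertices.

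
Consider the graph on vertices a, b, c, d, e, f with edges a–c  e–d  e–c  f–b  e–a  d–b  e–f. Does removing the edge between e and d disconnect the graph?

No

After removing e–d, the path e-f-b-d still connects them, so the edge is not a bridge.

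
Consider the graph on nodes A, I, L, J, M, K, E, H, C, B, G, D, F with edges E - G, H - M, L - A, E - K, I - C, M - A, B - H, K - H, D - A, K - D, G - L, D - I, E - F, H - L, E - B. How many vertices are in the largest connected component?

J is isolated — a component by itself.
Starting from A we can reach A, B, C, D, E, F, G, H, I, K, L, M. That is one component of size 12.
The largest has 12 vertices.

12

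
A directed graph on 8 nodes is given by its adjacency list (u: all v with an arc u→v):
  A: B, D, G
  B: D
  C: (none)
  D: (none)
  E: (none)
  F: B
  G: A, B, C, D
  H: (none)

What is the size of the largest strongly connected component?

{A, G} are all mutually reachable — one SCC of size 2.
{D} is an SCC by itself.
{B} is an SCC by itself.
{F} is an SCC by itself.
{E} is an SCC by itself.
(and 2 more singleton SCCs)
The largest has 2 vertices.

2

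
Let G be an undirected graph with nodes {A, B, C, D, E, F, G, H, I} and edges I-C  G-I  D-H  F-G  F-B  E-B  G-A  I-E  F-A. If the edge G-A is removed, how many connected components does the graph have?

2

G and A are still connected via G-F-A, so the component count stays at 2.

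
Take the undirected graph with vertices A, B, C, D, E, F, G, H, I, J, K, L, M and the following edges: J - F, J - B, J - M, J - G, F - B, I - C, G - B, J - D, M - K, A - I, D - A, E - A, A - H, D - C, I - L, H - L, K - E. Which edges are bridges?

none

The edges on the cycle A-H-L-I-A are not bridges since each lies on that cycle.
Every edge lies on some cycle, so there are no bridges.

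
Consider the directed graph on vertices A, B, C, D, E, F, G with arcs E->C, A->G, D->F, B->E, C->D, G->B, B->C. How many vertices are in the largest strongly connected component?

1

{B} is an SCC by itself.
{A} is an SCC by itself.
{D} is an SCC by itself.
{C} is an SCC by itself.
{G} is an SCC by itself.
(and 2 more singleton SCCs)
The largest has 1 vertex.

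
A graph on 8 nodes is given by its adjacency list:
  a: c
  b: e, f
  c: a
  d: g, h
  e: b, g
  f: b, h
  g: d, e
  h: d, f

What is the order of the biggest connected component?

6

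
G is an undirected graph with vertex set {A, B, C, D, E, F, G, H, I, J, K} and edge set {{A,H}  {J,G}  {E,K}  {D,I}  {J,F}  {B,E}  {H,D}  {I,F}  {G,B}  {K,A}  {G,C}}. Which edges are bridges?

C-G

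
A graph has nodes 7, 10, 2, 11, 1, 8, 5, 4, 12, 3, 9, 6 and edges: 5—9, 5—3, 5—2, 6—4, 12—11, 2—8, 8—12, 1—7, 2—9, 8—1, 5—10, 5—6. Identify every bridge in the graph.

The edges on the cycle 5-2-9-5 are not bridges since each lies on that cycle.
But removing 6—4 disconnects 6 from 4; removing 5—6 disconnects 5 from 6; removing 8—1 disconnects 8 from 1; removing 7—1 disconnects 7 from 1 — these are bridges.
In total 9 edges are bridges.

1-7, 1-8, 10-5, 11-12, 12-8, 2-8, 3-5, 4-6, 5-6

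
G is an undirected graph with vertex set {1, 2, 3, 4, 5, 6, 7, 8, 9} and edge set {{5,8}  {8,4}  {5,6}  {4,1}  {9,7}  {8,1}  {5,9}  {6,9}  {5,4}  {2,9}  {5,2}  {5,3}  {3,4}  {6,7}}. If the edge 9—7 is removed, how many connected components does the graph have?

9 and 7 are still connected via 9-6-7, so the component count stays at 1.

1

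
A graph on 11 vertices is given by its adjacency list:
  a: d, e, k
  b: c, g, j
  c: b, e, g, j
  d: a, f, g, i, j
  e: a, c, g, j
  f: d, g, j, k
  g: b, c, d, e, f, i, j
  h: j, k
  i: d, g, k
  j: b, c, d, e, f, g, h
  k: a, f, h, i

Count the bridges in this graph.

0

The edges on the cycle j-h-k-a-d-g-j are not bridges since each lies on that cycle.
Every edge lies on some cycle, so there are no bridges.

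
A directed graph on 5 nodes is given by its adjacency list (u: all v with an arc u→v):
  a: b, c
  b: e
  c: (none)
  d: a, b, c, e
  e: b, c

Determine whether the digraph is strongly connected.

There is no directed path from a to d, so the graph is not strongly connected.

No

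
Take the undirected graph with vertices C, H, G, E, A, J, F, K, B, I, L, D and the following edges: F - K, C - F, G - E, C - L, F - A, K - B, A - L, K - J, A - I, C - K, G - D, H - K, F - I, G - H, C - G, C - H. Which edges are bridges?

B-K, D-G, E-G, J-K

The edges on the cycle C-G-H-C are not bridges since each lies on that cycle.
But removing K - B disconnects K from B; removing J - K disconnects J from K; removing G - D disconnects G from D; removing G - E disconnects G from E — these are bridges.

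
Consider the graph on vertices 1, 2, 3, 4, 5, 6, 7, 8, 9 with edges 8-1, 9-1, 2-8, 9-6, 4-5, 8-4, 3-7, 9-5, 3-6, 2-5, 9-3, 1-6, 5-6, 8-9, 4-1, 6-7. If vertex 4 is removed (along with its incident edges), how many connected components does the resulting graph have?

1

With 4 gone, the remaining components are: {1, 2, 3, 5, 6, 7, 8, 9}.
That is 1 component.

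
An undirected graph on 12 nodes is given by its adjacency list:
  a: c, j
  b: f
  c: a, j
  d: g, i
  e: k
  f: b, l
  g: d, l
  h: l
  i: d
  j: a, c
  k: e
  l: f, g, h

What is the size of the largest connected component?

Starting from e we can reach e, k. That is one component of size 2.
Starting from a we can reach a, c, j. That is one component of size 3.
Starting from b we can reach b, d, f, g, h, i, l. That is one component of size 7.
The largest has 7 vertices.

7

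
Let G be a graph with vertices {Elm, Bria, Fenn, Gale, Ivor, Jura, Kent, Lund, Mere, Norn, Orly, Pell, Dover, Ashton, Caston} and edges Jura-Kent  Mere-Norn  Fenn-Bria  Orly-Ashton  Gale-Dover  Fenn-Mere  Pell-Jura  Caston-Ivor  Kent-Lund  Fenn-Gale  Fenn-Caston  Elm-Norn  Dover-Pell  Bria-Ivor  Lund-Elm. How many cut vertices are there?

1

Removing Fenn increases the component count from 2 to 3, so Fenn is a cut vertex.
By contrast removing Caston leaves 2 components; it is not a cut vertex. No other vertex is a cut vertex either.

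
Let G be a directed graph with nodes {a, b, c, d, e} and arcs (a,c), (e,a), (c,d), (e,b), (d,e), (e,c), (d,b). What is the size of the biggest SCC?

4

{a, c, d, e} are all mutually reachable — one SCC of size 4.
{b} is an SCC by itself.
The largest has 4 vertices.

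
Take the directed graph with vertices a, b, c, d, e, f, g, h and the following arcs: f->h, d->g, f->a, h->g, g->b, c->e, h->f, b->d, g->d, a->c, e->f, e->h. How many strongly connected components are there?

{a, c, e, f, h} are all mutually reachable — one SCC of size 5.
{b, d, g} are all mutually reachable — one SCC of size 3.
That gives 2 strongly connected components.

2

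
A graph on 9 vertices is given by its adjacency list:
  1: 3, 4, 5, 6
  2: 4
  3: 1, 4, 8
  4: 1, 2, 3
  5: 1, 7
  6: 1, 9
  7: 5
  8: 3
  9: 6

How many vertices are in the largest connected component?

9

Starting from 1 we can reach 1, 2, 3, 4, 5, 6, 7, 8, 9. That is one component of size 9.
The largest has 9 vertices.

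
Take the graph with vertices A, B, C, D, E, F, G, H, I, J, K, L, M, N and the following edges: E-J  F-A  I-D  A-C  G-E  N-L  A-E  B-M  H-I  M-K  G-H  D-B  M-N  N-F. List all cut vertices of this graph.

Removing A increases the component count from 1 to 2, so A is a cut vertex.
Removing E increases the component count from 1 to 2, so E is a cut vertex.
Removing M increases the component count from 1 to 2, so M is a cut vertex.
Likewise N is a cut vertex.
By contrast removing L leaves 1 component; it is not a cut vertex. No other vertex is a cut vertex either.

A, E, M, N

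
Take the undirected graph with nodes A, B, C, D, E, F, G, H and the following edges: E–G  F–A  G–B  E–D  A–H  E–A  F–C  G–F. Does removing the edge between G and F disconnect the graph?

No

After removing G–F, the path G-E-A-F still connects them, so the edge is not a bridge.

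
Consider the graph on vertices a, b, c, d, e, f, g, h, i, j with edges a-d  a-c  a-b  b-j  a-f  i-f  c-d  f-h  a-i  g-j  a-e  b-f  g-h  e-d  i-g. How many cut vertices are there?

1

Removing a increases the component count from 1 to 2, so a is a cut vertex.
By contrast removing h leaves 1 component; it is not a cut vertex. No other vertex is a cut vertex either.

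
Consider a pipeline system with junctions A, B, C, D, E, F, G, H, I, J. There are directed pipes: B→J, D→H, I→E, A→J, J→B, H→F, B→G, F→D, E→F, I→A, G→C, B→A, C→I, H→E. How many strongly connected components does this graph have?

{A, B, C, G, I, J} are all mutually reachable — one SCC of size 6.
{D, E, F, H} are all mutually reachable — one SCC of size 4.
That gives 2 strongly connected components.

2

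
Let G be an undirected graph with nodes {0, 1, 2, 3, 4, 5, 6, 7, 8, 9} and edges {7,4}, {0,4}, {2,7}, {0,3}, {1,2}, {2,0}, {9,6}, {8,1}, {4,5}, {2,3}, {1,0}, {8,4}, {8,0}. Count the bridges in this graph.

2

The edges on the cycle 1-2-7-4-0-1 are not bridges since each lies on that cycle.
But removing 9 - 6 disconnects 9 from 6; removing 5 - 4 disconnects 5 from 4 — these are bridges.
That makes 2 bridges.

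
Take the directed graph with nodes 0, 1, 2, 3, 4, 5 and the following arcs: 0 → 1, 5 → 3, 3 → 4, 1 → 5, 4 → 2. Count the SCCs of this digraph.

6

{3} is an SCC by itself.
{4} is an SCC by itself.
{1} is an SCC by itself.
{2} is an SCC by itself.
{5} is an SCC by itself.
(and 1 more singleton SCC)
That gives 6 strongly connected components.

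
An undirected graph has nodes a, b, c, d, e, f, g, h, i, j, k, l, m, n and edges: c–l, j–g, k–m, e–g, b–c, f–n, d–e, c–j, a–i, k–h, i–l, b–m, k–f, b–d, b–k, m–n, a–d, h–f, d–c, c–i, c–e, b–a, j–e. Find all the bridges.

none

The edges on the cycle k-h-f-k are not bridges since each lies on that cycle.
Every edge lies on some cycle, so there are no bridges.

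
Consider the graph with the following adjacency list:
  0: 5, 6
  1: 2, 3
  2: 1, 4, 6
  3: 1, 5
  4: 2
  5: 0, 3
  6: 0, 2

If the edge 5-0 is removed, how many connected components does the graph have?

1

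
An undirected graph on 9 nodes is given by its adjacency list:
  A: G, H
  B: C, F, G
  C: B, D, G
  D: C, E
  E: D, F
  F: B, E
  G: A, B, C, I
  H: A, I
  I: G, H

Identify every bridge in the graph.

The edges on the cycle G-B-F-E-D-C-G are not bridges since each lies on that cycle.
Every edge lies on some cycle, so there are no bridges.

none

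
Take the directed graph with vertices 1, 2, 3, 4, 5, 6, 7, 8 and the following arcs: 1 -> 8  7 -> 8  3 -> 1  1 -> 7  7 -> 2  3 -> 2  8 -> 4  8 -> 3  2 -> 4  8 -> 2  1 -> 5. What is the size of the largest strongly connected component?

{1, 3, 7, 8} are all mutually reachable — one SCC of size 4.
{4} is an SCC by itself.
{6} is an SCC by itself.
{2} is an SCC by itself.
{5} is an SCC by itself.
The largest has 4 vertices.

4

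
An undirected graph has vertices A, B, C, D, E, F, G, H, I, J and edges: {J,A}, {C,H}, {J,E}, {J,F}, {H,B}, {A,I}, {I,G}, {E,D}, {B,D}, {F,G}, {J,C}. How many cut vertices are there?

Removing J increases the component count from 1 to 2, so J is a cut vertex.
By contrast removing H leaves 1 component; it is not a cut vertex. No other vertex is a cut vertex either.

1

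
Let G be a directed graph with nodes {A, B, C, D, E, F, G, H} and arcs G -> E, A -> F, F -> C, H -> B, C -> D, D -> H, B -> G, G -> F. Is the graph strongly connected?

There is no directed path from G to A, so the graph is not strongly connected.

No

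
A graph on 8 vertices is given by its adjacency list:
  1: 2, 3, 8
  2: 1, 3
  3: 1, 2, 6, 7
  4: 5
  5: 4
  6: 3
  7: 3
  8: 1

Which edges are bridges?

1-8, 3-6, 3-7, 4-5

The edges on the cycle 3-2-1-3 are not bridges since each lies on that cycle.
But removing 4-5 disconnects 4 from 5; removing 1-8 disconnects 1 from 8; removing 3-7 disconnects 3 from 7; removing 3-6 disconnects 3 from 6 — these are bridges.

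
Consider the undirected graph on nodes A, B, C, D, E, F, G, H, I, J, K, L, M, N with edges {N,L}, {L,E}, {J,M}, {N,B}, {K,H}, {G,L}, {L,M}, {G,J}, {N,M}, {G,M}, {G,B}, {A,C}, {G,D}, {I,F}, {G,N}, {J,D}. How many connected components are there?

4

Starting from F we can reach F, I. That is one component of size 2.
Starting from H we can reach H, K. That is one component of size 2.
Starting from A we can reach A, C. That is one component of size 2.
Starting from B we can reach B, D, E, G, J, L, M, N. That is one component of size 8.
Total: 4 components.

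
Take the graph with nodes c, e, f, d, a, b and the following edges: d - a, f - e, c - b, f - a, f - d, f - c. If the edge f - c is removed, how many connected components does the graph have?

Before removal there is 1 component.
f - c is a bridge — removing it separates f's side from c's side.
After removal: 2 components.

2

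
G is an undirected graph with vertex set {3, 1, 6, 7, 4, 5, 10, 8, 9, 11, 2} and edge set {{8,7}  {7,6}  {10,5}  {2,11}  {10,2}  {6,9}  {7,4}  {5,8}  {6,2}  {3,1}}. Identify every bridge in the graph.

1-3, 11-2, 4-7, 6-9

The edges on the cycle 10-5-8-7-6-2-10 are not bridges since each lies on that cycle.
But removing 4 - 7 disconnects 4 from 7; removing 6 - 9 disconnects 6 from 9; removing 3 - 1 disconnects 3 from 1; removing 2 - 11 disconnects 2 from 11 — these are bridges.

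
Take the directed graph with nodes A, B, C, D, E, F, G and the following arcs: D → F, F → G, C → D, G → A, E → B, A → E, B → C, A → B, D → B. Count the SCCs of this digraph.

1

{A, B, C, D, E, F, G} are all mutually reachable — one SCC of size 7.
That gives 1 strongly connected component.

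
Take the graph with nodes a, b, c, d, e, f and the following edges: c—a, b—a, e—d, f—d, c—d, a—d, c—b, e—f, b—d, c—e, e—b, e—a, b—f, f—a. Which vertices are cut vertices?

none

Removing d, for instance, still leaves 1 component. No single vertex removal increases the component count — the graph has no articulation points.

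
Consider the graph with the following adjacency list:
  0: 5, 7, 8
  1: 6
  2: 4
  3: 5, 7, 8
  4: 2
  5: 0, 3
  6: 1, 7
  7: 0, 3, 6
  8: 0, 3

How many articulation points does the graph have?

Removing 6 increases the component count from 2 to 3, so 6 is a cut vertex.
Removing 7 increases the component count from 2 to 3, so 7 is a cut vertex.
By contrast removing 0 leaves 2 components; it is not a cut vertex. No other vertex is a cut vertex either.

2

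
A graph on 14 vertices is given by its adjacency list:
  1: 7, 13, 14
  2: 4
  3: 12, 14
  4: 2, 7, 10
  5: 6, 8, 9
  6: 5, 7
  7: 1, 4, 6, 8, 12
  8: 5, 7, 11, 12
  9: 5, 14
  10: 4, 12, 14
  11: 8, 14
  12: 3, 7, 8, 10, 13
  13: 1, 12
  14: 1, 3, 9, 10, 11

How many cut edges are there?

The edges on the cycle 7-4-10-12-7 are not bridges since each lies on that cycle.
But removing 2-4 disconnects 2 from 4 — this is a bridge.

1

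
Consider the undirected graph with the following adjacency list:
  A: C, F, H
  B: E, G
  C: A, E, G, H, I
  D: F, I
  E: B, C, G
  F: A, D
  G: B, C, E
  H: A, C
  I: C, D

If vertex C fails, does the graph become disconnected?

Yes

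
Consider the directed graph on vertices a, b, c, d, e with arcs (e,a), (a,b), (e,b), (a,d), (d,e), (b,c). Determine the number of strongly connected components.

{a, d, e} are all mutually reachable — one SCC of size 3.
{c} is an SCC by itself.
{b} is an SCC by itself.
That gives 3 strongly connected components.

3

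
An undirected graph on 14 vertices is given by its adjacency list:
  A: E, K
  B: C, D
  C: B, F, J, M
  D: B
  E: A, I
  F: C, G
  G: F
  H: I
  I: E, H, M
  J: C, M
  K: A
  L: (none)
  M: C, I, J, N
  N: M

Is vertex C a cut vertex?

Yes

Deleting C raises the number of components from 2 to 4, so C is a cut vertex.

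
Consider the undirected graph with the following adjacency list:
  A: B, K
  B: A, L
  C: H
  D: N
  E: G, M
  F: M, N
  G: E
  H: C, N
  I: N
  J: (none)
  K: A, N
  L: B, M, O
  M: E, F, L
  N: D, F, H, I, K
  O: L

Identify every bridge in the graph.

C-H, D-N, E-G, E-M, H-N, I-N, L-O

The edges on the cycle M-L-B-A-K-N-F-M are not bridges since each lies on that cycle.
But removing M-E disconnects M from E; removing L-O disconnects L from O; removing C-H disconnects C from H; removing E-G disconnects E from G — these are bridges.
In total 7 edges are bridges.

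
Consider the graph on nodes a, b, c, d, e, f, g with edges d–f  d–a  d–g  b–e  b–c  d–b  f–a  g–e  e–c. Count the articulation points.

Removing d increases the component count from 1 to 2, so d is a cut vertex.
By contrast removing a leaves 1 component; it is not a cut vertex. No other vertex is a cut vertex either.

1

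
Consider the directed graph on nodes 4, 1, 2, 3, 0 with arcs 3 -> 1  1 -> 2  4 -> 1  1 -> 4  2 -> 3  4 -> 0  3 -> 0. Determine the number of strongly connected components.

{1, 2, 3, 4} are all mutually reachable — one SCC of size 4.
{0} is an SCC by itself.
That gives 2 strongly connected components.

2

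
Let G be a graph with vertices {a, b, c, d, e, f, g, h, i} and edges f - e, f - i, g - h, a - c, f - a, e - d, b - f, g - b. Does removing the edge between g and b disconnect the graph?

Yes

Removing g - b leaves no path between g and b: the component count goes from 1 to 2. So it is a bridge.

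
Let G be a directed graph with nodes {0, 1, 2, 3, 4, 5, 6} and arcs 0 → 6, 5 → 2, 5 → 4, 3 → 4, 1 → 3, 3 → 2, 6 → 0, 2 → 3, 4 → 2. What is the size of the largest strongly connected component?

{2, 3, 4} are all mutually reachable — one SCC of size 3.
{0, 6} are all mutually reachable — one SCC of size 2.
{5} is an SCC by itself.
{1} is an SCC by itself.
The largest has 3 vertices.

3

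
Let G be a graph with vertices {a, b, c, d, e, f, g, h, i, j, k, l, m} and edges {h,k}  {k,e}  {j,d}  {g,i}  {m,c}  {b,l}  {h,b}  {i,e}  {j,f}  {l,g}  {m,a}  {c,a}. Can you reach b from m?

No

The component containing m is {a, c, m}, and b is not in it.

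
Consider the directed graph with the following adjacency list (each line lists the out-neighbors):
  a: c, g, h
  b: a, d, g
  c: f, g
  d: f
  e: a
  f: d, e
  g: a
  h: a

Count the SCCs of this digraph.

2

{a, c, d, e, f, g, h} are all mutually reachable — one SCC of size 7.
{b} is an SCC by itself.
That gives 2 strongly connected components.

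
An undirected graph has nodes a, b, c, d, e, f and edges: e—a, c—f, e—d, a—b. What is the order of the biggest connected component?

Starting from c we can reach c, f. That is one component of size 2.
Starting from a we can reach a, b, d, e. That is one component of size 4.
The largest has 4 vertices.

4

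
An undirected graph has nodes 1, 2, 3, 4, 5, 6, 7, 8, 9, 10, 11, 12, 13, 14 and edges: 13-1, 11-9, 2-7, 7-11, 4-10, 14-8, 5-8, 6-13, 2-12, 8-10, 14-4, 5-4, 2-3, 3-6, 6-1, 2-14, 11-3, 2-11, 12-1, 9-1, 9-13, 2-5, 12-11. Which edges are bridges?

none

The edges on the cycle 14-4-10-8-14 are not bridges since each lies on that cycle.
Every edge lies on some cycle, so there are no bridges.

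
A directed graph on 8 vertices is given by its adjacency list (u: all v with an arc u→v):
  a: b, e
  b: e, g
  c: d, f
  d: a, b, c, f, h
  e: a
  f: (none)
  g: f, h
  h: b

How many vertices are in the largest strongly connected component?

{a, b, e, g, h} are all mutually reachable — one SCC of size 5.
{c, d} are all mutually reachable — one SCC of size 2.
{f} is an SCC by itself.
The largest has 5 vertices.

5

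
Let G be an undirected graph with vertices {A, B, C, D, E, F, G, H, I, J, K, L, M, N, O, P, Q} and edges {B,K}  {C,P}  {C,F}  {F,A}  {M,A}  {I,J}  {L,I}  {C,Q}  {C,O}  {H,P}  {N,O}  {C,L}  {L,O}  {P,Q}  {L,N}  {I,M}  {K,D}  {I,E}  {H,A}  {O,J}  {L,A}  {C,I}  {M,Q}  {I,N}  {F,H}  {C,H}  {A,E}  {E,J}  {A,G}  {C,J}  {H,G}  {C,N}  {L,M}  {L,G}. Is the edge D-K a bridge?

Yes

Removing D-K leaves no path between D and K: the component count goes from 2 to 3. So it is a bridge.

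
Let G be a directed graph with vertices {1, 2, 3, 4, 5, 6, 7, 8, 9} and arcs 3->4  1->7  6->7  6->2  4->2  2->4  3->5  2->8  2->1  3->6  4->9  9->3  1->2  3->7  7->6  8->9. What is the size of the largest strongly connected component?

8

{1, 2, 3, 4, 6, 7, 8, 9} are all mutually reachable — one SCC of size 8.
{5} is an SCC by itself.
The largest has 8 vertices.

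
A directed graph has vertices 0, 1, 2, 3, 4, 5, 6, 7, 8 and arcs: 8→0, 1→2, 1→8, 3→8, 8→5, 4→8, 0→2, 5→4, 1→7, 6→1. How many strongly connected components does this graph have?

7

{4, 5, 8} are all mutually reachable — one SCC of size 3.
{6} is an SCC by itself.
{0} is an SCC by itself.
{3} is an SCC by itself.
{2} is an SCC by itself.
(and 2 more singleton SCCs)
That gives 7 strongly connected components.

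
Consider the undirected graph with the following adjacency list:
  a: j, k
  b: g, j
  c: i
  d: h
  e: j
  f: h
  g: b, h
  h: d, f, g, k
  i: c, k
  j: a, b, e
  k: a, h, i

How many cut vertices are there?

4

Removing h increases the component count from 1 to 3, so h is a cut vertex.
Removing i increases the component count from 1 to 2, so i is a cut vertex.
Removing j increases the component count from 1 to 2, so j is a cut vertex.
Likewise k is a cut vertex.
By contrast removing c leaves 1 component; it is not a cut vertex. No other vertex is a cut vertex either.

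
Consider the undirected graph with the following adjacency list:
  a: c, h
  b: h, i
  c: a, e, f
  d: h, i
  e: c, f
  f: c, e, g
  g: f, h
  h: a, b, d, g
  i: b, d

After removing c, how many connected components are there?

With c gone, the remaining components are: {a, b, d, e, f, g, h, i}.
That is 1 component.

1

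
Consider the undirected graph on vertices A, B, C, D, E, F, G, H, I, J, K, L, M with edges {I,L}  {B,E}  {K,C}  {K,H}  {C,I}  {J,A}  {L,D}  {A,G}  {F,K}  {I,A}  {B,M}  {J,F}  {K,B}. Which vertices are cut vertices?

A, B, I, K, L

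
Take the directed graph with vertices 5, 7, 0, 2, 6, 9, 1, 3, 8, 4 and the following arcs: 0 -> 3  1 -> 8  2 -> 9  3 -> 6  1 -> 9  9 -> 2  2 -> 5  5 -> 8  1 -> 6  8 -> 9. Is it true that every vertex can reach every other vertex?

No

There is no directed path from 1 to 4, so the graph is not strongly connected.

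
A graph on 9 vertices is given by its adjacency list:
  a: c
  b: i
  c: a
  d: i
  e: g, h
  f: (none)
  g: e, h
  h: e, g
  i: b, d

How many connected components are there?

f is isolated — a component by itself.
Starting from a we can reach a, c. That is one component of size 2.
Starting from b we can reach b, d, i. That is one component of size 3.
Starting from e we can reach e, g, h. That is one component of size 3.
Total: 4 components.

4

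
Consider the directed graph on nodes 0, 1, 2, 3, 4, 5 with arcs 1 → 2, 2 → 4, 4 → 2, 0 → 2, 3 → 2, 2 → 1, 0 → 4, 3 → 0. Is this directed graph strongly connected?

No

There is no directed path from 5 to 4, so the graph is not strongly connected.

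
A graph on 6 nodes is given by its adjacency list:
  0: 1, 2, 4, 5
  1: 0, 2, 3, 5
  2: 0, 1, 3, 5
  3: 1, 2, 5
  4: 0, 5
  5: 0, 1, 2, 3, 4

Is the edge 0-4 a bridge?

No

After removing 0-4, the path 0-5-4 still connects them, so the edge is not a bridge.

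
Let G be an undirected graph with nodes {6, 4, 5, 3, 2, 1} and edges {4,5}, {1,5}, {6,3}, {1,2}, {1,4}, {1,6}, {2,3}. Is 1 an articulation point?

Yes

Deleting 1 raises the number of components from 1 to 2, so 1 is a cut vertex.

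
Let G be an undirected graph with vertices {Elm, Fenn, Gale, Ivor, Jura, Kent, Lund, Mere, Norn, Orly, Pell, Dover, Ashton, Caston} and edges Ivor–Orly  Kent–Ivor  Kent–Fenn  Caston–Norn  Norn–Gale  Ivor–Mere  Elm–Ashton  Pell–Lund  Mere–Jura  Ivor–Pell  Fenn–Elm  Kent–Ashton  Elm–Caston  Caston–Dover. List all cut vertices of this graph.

Elm, Ivor, Kent, Mere, Norn, Pell, Caston

Removing Elm increases the component count from 1 to 2, so Elm is a cut vertex.
Removing Ivor increases the component count from 1 to 4, so Ivor is a cut vertex.
Removing Kent increases the component count from 1 to 2, so Kent is a cut vertex.
Likewise Mere, Norn, Pell, Caston are cut vertices.
By contrast removing Fenn leaves 1 component; it is not a cut vertex. No other vertex is a cut vertex either.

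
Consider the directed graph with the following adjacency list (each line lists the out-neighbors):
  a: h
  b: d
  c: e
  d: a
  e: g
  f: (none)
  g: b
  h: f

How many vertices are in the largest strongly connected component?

{b} is an SCC by itself.
{h} is an SCC by itself.
{e} is an SCC by itself.
{g} is an SCC by itself.
{a} is an SCC by itself.
(and 3 more singleton SCCs)
The largest has 1 vertex.

1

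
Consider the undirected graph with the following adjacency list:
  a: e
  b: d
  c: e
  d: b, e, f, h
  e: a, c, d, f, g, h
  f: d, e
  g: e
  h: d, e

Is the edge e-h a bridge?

After removing e-h, the path e-d-h still connects them, so the edge is not a bridge.

No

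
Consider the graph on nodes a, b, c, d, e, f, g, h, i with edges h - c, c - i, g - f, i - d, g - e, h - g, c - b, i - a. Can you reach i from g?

Yes

From g we can reach a, b, c, d, e, f, g, h, i, which includes i.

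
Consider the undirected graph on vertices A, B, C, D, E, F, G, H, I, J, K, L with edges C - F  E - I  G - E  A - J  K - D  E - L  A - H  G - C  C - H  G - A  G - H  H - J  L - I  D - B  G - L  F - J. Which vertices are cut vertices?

Removing D increases the component count from 2 to 3, so D is a cut vertex.
Removing G increases the component count from 2 to 3, so G is a cut vertex.
By contrast removing K leaves 2 components; it is not a cut vertex. No other vertex is a cut vertex either.

D, G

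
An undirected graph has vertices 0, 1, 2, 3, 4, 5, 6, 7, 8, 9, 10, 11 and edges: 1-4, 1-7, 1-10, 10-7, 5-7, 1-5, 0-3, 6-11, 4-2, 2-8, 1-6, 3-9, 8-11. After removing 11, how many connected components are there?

2

With 11 gone, the remaining components are: {0, 3, 9}; {1, 2, 4, 5, 6, 7, 8, 10}.
That is 2 components.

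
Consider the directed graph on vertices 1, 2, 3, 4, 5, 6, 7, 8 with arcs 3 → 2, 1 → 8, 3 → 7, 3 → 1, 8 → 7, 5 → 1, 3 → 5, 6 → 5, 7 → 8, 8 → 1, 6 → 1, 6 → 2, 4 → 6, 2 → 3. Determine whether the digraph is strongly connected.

No

There is no directed path from 1 to 2, so the graph is not strongly connected.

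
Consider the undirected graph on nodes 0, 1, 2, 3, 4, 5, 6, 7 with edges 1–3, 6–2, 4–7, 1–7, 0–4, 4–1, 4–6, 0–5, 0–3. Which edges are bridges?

0-5, 2-6, 4-6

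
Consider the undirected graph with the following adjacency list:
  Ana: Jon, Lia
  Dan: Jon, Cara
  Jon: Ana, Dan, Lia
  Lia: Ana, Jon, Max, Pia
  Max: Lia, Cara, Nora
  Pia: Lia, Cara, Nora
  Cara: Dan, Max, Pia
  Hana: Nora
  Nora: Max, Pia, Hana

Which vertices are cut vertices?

Nora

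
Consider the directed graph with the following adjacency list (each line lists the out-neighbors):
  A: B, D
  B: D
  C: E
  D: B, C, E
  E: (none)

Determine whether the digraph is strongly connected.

No

There is no directed path from D to A, so the graph is not strongly connected.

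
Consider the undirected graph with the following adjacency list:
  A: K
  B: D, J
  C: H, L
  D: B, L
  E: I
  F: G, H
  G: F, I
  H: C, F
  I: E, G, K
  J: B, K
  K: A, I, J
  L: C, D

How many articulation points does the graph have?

Removing I increases the component count from 1 to 2, so I is a cut vertex.
Removing K increases the component count from 1 to 2, so K is a cut vertex.
By contrast removing A leaves 1 component; it is not a cut vertex. No other vertex is a cut vertex either.

2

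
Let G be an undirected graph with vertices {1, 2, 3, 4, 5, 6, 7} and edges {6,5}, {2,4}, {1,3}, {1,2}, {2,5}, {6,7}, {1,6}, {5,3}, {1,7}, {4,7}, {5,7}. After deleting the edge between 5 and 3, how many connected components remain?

5 and 3 are still connected via 5-2-1-3, so the component count stays at 1.

1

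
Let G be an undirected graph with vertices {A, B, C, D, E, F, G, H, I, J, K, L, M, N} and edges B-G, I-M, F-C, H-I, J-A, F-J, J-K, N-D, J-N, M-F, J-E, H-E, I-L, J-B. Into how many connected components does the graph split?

1

Starting from A we can reach A, B, C, D, E, F, G, H, I, J, K, L, M, N. That is one component of size 14.
Total: 1 component.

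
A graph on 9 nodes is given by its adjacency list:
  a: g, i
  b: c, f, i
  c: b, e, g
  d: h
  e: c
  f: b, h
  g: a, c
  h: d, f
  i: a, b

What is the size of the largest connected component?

Starting from a we can reach a, b, c, d, e, f, g, h, i. That is one component of size 9.
The largest has 9 vertices.

9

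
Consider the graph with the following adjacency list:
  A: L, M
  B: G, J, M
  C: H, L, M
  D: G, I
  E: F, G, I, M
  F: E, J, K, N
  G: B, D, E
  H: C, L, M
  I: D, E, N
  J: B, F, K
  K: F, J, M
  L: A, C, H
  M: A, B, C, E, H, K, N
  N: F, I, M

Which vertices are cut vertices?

M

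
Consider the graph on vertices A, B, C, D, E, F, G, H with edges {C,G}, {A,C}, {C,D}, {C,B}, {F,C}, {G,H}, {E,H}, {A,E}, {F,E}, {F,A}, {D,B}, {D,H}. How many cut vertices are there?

0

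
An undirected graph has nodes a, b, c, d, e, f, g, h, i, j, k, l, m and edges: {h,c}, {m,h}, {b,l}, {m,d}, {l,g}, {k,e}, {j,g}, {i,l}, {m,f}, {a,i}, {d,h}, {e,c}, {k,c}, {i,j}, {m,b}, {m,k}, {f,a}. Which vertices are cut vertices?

Removing m increases the component count from 1 to 2, so m is a cut vertex.
By contrast removing h leaves 1 component; it is not a cut vertex. No other vertex is a cut vertex either.

m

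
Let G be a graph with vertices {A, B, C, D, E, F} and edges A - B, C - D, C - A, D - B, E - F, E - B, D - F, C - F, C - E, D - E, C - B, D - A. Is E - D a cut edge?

No

After removing E - D, the path E-C-D still connects them, so the edge is not a bridge.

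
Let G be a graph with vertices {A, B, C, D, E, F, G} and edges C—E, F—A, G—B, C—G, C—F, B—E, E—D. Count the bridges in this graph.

The edges on the cycle C-G-B-E-C are not bridges since each lies on that cycle.
But removing F—A disconnects F from A; removing E—D disconnects E from D; removing C—F disconnects C from F — these are bridges.
That makes 3 bridges.

3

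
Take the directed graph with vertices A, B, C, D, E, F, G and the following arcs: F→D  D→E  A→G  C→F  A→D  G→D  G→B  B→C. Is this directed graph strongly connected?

There is no directed path from D to F, so the graph is not strongly connected.

No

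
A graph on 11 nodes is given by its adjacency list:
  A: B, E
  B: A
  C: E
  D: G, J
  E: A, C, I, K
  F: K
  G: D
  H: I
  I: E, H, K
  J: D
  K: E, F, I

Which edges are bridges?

The edges on the cycle E-I-K-E are not bridges since each lies on that cycle.
But removing D-G disconnects D from G; removing I-H disconnects I from H; removing A-E disconnects A from E; removing B-A disconnects B from A — these are bridges.
In total 7 edges are bridges.

A-B, A-E, C-E, D-G, D-J, F-K, H-I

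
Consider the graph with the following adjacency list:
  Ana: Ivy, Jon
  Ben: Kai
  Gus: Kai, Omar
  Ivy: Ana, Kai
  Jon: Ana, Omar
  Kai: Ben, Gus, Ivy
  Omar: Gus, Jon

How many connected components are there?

1

Starting from Ana we can reach Ana, Ben, Gus, Ivy, Jon, Kai, Omar. That is one component of size 7.
Total: 1 component.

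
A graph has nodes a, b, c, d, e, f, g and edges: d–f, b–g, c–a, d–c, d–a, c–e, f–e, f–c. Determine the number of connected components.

2

Starting from b we can reach b, g. That is one component of size 2.
Starting from a we can reach a, c, d, e, f. That is one component of size 5.
Total: 2 components.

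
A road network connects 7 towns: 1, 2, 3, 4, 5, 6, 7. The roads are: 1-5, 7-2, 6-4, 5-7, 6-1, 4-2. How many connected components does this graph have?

3 is isolated — a component by itself.
Starting from 1 we can reach 1, 2, 4, 5, 6, 7. That is one component of size 6.
Total: 2 components.

2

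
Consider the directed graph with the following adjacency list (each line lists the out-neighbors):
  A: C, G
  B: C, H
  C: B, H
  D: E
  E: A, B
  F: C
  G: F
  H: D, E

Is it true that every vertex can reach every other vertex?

Yes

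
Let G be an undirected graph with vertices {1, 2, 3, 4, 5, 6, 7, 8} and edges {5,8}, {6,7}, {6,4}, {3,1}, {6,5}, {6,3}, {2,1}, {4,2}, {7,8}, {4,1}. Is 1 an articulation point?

Deleting 1 leaves 1 component (was 1) (its neighbors 2, 3, 4 remain connected to each other), so 1 is not a cut vertex.

No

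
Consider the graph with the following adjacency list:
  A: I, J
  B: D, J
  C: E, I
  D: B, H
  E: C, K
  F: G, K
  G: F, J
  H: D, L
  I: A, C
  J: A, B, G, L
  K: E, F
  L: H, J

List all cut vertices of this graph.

J

Removing J increases the component count from 1 to 2, so J is a cut vertex.
By contrast removing D leaves 1 component; it is not a cut vertex. No other vertex is a cut vertex either.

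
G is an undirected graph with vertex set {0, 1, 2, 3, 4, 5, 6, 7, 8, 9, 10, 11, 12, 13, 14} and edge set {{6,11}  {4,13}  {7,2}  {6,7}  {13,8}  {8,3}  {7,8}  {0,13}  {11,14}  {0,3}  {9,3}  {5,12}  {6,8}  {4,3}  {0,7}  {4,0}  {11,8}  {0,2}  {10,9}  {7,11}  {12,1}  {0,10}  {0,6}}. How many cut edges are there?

The edges on the cycle 6-7-11-8-6 are not bridges since each lies on that cycle.
But removing 12–1 disconnects 12 from 1; removing 5–12 disconnects 5 from 12; removing 11–14 disconnects 11 from 14 — these are bridges.
That makes 3 bridges.

3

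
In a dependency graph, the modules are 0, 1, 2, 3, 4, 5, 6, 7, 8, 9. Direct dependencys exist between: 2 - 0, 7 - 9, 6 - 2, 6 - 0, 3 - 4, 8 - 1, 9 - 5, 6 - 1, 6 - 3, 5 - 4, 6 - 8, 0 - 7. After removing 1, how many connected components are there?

With 1 gone, the remaining components are: {0, 2, 3, 4, 5, 6, 7, 8, 9}.
That is 1 component.

1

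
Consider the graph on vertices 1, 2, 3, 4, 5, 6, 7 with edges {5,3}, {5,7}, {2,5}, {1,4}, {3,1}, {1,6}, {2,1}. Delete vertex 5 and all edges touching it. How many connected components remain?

With 5 gone, the remaining components are: {7}; {1, 2, 3, 4, 6}.
That is 2 components.

2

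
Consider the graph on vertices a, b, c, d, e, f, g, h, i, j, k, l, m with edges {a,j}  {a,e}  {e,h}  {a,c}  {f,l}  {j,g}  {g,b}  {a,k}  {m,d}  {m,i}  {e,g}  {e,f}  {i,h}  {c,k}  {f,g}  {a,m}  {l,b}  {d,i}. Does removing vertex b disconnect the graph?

No

Deleting b leaves 1 component (was 1) (its neighbors g, l remain connected to each other), so b is not a cut vertex.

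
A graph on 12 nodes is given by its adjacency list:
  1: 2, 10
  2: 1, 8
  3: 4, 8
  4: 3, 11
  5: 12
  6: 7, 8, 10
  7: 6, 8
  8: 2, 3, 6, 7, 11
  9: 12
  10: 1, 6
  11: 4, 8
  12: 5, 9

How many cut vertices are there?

Removing 8 increases the component count from 2 to 3, so 8 is a cut vertex.
Removing 12 increases the component count from 2 to 3, so 12 is a cut vertex.
By contrast removing 10 leaves 2 components; it is not a cut vertex. No other vertex is a cut vertex either.

2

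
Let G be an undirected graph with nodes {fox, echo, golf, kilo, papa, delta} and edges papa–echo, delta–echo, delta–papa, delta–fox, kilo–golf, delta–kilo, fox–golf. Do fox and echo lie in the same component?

From fox we can reach fox, echo, golf, kilo, papa, delta, which includes echo.

Yes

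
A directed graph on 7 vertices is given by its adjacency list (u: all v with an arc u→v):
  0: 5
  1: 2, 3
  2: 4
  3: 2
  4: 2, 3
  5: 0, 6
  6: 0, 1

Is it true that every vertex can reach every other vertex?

There is no directed path from 1 to 5, so the graph is not strongly connected.

No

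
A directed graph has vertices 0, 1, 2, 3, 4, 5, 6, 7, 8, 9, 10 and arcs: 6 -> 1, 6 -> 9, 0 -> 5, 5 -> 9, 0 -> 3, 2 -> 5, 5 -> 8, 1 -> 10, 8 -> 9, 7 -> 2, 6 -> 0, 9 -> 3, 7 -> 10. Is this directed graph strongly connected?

No

There is no directed path from 8 to 7, so the graph is not strongly connected.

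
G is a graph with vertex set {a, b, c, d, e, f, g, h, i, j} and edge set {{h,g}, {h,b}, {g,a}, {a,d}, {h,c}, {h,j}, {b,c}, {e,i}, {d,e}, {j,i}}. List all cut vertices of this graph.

h

Removing h increases the component count from 2 to 3, so h is a cut vertex.
By contrast removing j leaves 2 components; it is not a cut vertex. No other vertex is a cut vertex either.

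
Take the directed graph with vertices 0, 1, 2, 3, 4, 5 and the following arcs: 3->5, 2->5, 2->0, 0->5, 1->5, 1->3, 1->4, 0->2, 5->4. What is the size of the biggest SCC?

2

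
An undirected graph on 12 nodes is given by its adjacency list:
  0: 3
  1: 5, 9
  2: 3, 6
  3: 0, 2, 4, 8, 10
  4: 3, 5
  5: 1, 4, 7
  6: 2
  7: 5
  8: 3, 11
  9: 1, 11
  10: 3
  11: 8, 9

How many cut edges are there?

The edges on the cycle 1-5-4-3-8-11-9-1 are not bridges since each lies on that cycle.
But removing 3-2 disconnects 3 from 2; removing 6-2 disconnects 6 from 2; removing 0-3 disconnects 0 from 3; removing 10-3 disconnects 10 from 3 — these are bridges.
In total 5 edges are bridges.

5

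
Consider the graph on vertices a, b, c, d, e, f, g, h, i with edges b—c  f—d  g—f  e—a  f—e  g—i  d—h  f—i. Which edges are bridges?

The edges on the cycle g-f-i-g are not bridges since each lies on that cycle.
But removing f—d disconnects f from d; removing d—h disconnects d from h; removing e—a disconnects e from a; removing c—b disconnects c from b — these are bridges.
In total 5 edges are bridges.

a-e, b-c, d-f, d-h, e-f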